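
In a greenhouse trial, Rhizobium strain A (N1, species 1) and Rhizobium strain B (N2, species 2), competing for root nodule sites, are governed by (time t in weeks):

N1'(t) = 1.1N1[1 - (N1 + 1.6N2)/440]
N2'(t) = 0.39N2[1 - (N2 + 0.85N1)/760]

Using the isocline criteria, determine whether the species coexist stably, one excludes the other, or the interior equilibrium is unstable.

Compare the nullcline intercepts: K1/α12 = 440/1.6 = 275 < K2 = 760; K2/α21 = 760/0.85 = 894 > K1 = 440.
Since the inequalities point opposite ways, species 2 can invade but species 1 cannot.

species 2 excludes species 1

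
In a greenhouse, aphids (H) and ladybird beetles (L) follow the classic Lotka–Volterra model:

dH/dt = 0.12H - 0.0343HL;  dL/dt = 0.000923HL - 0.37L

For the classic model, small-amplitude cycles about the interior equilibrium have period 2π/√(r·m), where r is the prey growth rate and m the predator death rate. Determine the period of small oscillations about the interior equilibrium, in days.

Here r = 0.12 and m = 0.37, so r·m = 0.0444.
ω = √0.0444 = 0.211 per day, hence T = 2π/ω ≈ 29.8 days.

T ≈ 29.8 days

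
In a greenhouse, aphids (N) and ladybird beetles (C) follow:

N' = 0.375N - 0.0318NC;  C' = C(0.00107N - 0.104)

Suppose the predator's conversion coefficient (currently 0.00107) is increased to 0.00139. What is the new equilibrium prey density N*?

At the interior fixed point, setting dC/dt = 0 with C > 0 fixes N* = (predator death rate)/(NC coefficient) — independent of the other coefficients.
With the change, N* = 0.104/0.00139 = 74.8; it falls from 97.2.

N* ≈ 74.8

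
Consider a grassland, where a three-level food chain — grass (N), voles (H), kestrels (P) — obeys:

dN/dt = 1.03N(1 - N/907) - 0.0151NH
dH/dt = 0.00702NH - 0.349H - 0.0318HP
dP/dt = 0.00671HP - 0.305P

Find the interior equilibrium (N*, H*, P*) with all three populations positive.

N* ≈ 303, H* ≈ 45.5, P* ≈ 55.8

From dP/dt = 0: 0.00671H* = 0.305, so H* = 45.5.
From dN/dt = 0: 1.03(1 - N*/907) = 0.0151·45.5, giving N* = 907·(1 - 0.666) = 303.
From dH/dt = 0: 0.00702·303 - 0.349 = 0.0318P*, so P* = 1.78/0.0318 = 55.8.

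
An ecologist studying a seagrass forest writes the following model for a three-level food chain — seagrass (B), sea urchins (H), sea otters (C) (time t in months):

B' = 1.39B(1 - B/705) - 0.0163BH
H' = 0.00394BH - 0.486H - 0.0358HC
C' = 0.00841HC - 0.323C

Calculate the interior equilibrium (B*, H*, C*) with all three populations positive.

B* ≈ 387, H* ≈ 38.4, C* ≈ 29.1

From dC/dt = 0: 0.00841H* = 0.323, so H* = 38.4.
From dB/dt = 0: 1.39(1 - B*/705) = 0.0163·38.4, giving B* = 705·(1 - 0.45) = 387.
From dH/dt = 0: 0.00394·387 - 0.486 = 0.0358C*, so C* = 1.04/0.0358 = 29.1.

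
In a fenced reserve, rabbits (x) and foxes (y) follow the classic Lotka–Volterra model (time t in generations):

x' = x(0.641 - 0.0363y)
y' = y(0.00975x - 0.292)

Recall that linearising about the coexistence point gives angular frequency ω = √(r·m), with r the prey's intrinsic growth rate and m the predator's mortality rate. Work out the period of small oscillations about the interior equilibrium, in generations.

Here r = 0.641 and m = 0.292, so r·m = 0.187.
ω = √0.187 = 0.433 per generation, hence T = 2π/ω ≈ 14.5 generations.

T ≈ 14.5 generations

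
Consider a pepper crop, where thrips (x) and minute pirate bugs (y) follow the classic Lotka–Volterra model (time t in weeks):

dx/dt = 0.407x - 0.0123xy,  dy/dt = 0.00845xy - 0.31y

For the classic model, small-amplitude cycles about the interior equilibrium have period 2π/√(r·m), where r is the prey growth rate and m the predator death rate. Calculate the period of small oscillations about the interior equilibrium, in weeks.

Here r = 0.407 and m = 0.31, so r·m = 0.126.
ω = √0.126 = 0.355 per week, hence T = 2π/ω ≈ 17.7 weeks.

T ≈ 17.7 weeks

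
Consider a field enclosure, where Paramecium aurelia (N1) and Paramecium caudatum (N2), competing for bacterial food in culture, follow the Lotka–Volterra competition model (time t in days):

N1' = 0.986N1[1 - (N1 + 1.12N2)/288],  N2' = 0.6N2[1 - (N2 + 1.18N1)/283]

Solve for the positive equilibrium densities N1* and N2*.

N1* ≈ 90, N2* ≈ 177

Setting both brackets to zero gives the nullclines N1 + 1.12N2 = 288 and 1.18N1 + N2 = 283.
Substituting N2 = 283 - 1.18N1 into the first: N1(1 - 1.12·1.18) = 288 - 1.12·283.
So N1* = -29/-0.322 = 90, and then N2* = 283 - 1.18·90 = 177.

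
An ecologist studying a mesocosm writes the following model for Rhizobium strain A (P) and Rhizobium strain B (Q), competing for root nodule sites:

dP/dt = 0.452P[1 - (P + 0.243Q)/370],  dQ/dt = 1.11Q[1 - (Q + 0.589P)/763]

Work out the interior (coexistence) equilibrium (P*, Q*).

P* ≈ 215, Q* ≈ 636

Setting both brackets to zero gives the nullclines P + 0.243Q = 370 and 0.589P + Q = 763.
Substituting Q = 763 - 0.589P into the first: P(1 - 0.243·0.589) = 370 - 0.243·763.
So P* = 185/0.857 = 215, and then Q* = 763 - 0.589·215 = 636.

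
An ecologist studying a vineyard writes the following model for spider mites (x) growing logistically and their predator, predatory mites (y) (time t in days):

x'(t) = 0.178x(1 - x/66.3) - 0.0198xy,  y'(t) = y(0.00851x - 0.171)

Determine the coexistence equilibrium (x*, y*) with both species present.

x* ≈ 20.1, y* ≈ 6.27

From dy/dt = 0 with y > 0: 0.00851x* = 0.171, so x* = 20.1.
Substitute into dx/dt = 0: 0.178(1 - 20.1/66.3) = 0.0198y*.
The bracket is 0.697, giving y* = 0.124/0.0198 = 6.27.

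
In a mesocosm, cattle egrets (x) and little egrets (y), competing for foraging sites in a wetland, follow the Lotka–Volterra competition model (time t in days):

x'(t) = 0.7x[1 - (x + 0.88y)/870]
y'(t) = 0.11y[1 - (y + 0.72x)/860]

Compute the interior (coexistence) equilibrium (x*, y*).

Setting both brackets to zero gives the nullclines x + 0.88y = 870 and 0.72x + y = 860.
Substituting y = 860 - 0.72x into the first: x(1 - 0.88·0.72) = 870 - 0.88·860.
So x* = 113/0.366 = 309, and then y* = 860 - 0.72·309 = 638.

x* ≈ 309, y* ≈ 638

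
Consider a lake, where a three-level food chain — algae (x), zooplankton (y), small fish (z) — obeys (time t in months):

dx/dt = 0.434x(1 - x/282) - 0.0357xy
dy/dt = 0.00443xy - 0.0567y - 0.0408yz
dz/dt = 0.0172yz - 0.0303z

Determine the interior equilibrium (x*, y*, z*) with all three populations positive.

x* ≈ 241, y* ≈ 1.76, z* ≈ 24.8

From dz/dt = 0: 0.0172y* = 0.0303, so y* = 1.76.
From dx/dt = 0: 0.434(1 - x*/282) = 0.0357·1.76, giving x* = 282·(1 - 0.145) = 241.
From dy/dt = 0: 0.00443·241 - 0.0567 = 0.0408z*, so z* = 1.01/0.0408 = 24.8.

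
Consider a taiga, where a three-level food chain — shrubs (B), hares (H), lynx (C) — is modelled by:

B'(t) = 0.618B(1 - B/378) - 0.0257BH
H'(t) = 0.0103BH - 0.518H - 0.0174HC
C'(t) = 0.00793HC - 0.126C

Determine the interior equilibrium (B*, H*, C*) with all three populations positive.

From dC/dt = 0: 0.00793H* = 0.126, so H* = 15.9.
From dB/dt = 0: 0.618(1 - B*/378) = 0.0257·15.9, giving B* = 378·(1 - 0.661) = 128.
From dH/dt = 0: 0.0103·128 - 0.518 = 0.0174C*, so C* = 0.803/0.0174 = 46.1.

B* ≈ 128, H* ≈ 15.9, C* ≈ 46.1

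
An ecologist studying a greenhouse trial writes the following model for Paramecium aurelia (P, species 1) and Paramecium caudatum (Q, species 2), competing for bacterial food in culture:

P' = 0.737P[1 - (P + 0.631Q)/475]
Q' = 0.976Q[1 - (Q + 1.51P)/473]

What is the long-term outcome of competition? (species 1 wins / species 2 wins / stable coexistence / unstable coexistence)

Compare the nullcline intercepts: K1/α12 = 475/0.631 = 753 > K2 = 473; K2/α21 = 473/1.51 = 313 < K1 = 475.
Since the inequalities point opposite ways, species 1 can invade but species 2 cannot.

species 1 excludes species 2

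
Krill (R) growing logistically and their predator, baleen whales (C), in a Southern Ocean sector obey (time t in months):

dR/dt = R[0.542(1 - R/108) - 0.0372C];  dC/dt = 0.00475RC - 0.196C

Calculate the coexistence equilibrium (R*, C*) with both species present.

R* ≈ 41.3, C* ≈ 9

From dC/dt = 0 with C > 0: 0.00475R* = 0.196, so R* = 41.3.
Substitute into dR/dt = 0: 0.542(1 - 41.3/108) = 0.0372C*.
The bracket is 0.618, giving C* = 0.335/0.0372 = 9.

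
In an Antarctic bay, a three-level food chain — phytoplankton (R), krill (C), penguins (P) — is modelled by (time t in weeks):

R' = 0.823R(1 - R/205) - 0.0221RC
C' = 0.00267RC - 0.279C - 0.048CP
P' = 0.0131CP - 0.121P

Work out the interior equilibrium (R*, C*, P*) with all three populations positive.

From dP/dt = 0: 0.0131C* = 0.121, so C* = 9.24.
From dR/dt = 0: 0.823(1 - R*/205) = 0.0221·9.24, giving R* = 205·(1 - 0.248) = 154.
From dC/dt = 0: 0.00267·154 - 0.279 = 0.048P*, so P* = 0.133/0.048 = 2.76.

R* ≈ 154, C* ≈ 9.24, P* ≈ 2.76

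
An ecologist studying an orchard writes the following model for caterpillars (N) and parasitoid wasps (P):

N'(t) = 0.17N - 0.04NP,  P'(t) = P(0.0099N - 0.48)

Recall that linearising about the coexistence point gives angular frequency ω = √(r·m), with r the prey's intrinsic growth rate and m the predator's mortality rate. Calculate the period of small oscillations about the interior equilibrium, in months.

T ≈ 22 months

Here r = 0.17 and m = 0.48, so r·m = 0.0816.
ω = √0.0816 = 0.286 per month, hence T = 2π/ω ≈ 22 months.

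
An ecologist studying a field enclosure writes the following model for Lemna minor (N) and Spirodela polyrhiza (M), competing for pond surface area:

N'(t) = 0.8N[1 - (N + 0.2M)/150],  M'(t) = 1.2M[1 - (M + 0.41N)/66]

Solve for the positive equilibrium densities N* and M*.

N* ≈ 149, M* ≈ 4.9

Setting both brackets to zero gives the nullclines N + 0.2M = 150 and 0.41N + M = 66.
Substituting M = 66 - 0.41N into the first: N(1 - 0.2·0.41) = 150 - 0.2·66.
So N* = 137/0.918 = 149, and then M* = 66 - 0.41·149 = 4.9.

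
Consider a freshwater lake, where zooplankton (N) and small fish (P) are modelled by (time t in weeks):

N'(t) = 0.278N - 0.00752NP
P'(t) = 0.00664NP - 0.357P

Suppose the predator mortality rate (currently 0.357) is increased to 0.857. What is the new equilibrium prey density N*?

N* ≈ 129

At the interior fixed point, setting dP/dt = 0 with P > 0 fixes N* = (predator death rate)/(NP coefficient) — independent of the other coefficients.
With the change, N* = 0.857/0.00664 = 129; it rises from 53.8.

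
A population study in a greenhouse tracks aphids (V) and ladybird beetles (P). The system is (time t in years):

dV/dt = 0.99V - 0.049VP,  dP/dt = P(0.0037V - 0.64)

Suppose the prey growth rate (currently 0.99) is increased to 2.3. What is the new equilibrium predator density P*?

P* ≈ 46.9

At the interior fixed point, setting dV/dt = 0 with V > 0 fixes P* = (prey growth rate)/(VP coefficient) — independent of the other coefficients.
With the change, P* = 2.3/0.049 = 46.9; it rises from 20.2.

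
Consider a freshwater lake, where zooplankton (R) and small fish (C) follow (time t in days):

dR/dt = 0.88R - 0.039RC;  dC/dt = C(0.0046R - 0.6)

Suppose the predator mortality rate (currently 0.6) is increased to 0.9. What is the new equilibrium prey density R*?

R* ≈ 196

At the interior fixed point, setting dC/dt = 0 with C > 0 fixes R* = (predator death rate)/(RC coefficient) — independent of the other coefficients.
With the change, R* = 0.9/0.0046 = 196; it rises from 130.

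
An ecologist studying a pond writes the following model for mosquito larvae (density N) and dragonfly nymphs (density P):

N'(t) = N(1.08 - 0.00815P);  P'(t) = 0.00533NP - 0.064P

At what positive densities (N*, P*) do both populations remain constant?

N* ≈ 12, P* ≈ 133

Set dP/dt = 0 with P > 0: 0.00533N - 0.064 = 0, so N* = 0.064/0.00533 = 12.
Set dN/dt = 0 with N > 0: 1.08 - 0.00815P = 0, so P* = 1.08/0.00815 = 133.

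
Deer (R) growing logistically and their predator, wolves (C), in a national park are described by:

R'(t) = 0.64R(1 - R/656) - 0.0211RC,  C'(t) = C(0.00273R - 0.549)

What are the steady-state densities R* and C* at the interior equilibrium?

R* ≈ 201, C* ≈ 21

From dC/dt = 0 with C > 0: 0.00273R* = 0.549, so R* = 201.
Substitute into dR/dt = 0: 0.64(1 - 201/656) = 0.0211C*.
The bracket is 0.693, giving C* = 0.444/0.0211 = 21.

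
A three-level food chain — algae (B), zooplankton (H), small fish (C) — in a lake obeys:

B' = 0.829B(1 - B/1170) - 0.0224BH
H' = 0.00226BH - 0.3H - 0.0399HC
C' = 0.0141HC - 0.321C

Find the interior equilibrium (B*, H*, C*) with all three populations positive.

B* ≈ 450, H* ≈ 22.8, C* ≈ 18

From dC/dt = 0: 0.0141H* = 0.321, so H* = 22.8.
From dB/dt = 0: 0.829(1 - B*/1170) = 0.0224·22.8, giving B* = 1170·(1 - 0.615) = 450.
From dH/dt = 0: 0.00226·450 - 0.3 = 0.0399C*, so C* = 0.718/0.0399 = 18.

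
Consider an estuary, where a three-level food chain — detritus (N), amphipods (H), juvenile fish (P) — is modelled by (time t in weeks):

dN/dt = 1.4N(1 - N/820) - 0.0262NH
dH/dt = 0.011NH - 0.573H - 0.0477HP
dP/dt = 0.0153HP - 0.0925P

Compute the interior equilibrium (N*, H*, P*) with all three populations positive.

From dP/dt = 0: 0.0153H* = 0.0925, so H* = 6.05.
From dN/dt = 0: 1.4(1 - N*/820) = 0.0262·6.05, giving N* = 820·(1 - 0.113) = 727.
From dH/dt = 0: 0.011·727 - 0.573 = 0.0477P*, so P* = 7.43/0.0477 = 156.

N* ≈ 727, H* ≈ 6.05, P* ≈ 156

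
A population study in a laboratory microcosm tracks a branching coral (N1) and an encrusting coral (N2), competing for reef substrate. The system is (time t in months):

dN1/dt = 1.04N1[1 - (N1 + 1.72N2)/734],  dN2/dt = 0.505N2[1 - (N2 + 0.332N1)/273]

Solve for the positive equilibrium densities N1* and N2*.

Setting both brackets to zero gives the nullclines N1 + 1.72N2 = 734 and 0.332N1 + N2 = 273.
Substituting N2 = 273 - 0.332N1 into the first: N1(1 - 1.72·0.332) = 734 - 1.72·273.
So N1* = 264/0.429 = 616, and then N2* = 273 - 0.332·616 = 68.3.

N1* ≈ 616, N2* ≈ 68.3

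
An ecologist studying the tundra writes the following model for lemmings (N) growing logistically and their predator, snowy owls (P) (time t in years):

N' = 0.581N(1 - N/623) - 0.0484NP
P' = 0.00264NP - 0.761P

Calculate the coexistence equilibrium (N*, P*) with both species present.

From dP/dt = 0 with P > 0: 0.00264N* = 0.761, so N* = 288.
Substitute into dN/dt = 0: 0.581(1 - 288/623) = 0.0484P*.
The bracket is 0.537, giving P* = 0.312/0.0484 = 6.45.

N* ≈ 288, P* ≈ 6.45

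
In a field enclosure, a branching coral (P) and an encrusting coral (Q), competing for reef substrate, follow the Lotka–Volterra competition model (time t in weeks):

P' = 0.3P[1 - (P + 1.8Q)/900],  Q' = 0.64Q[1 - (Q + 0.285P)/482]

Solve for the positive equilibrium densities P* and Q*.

Setting both brackets to zero gives the nullclines P + 1.8Q = 900 and 0.285P + Q = 482.
Substituting Q = 482 - 0.285P into the first: P(1 - 1.8·0.285) = 900 - 1.8·482.
So P* = 32.4/0.487 = 66.5, and then Q* = 482 - 0.285·66.5 = 463.

P* ≈ 66.5, Q* ≈ 463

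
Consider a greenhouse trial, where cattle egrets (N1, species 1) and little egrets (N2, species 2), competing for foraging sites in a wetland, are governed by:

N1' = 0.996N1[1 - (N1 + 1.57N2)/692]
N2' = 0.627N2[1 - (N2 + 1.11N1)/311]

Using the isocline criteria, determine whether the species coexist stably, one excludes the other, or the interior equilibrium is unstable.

species 1 excludes species 2

Compare the nullcline intercepts: K1/α12 = 692/1.57 = 441 > K2 = 311; K2/α21 = 311/1.11 = 280 < K1 = 692.
Since the inequalities point opposite ways, species 1 can invade but species 2 cannot.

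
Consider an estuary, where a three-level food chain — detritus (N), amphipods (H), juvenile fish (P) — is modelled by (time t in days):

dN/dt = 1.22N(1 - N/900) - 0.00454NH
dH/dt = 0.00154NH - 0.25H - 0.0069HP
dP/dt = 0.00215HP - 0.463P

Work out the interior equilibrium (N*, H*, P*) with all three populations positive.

From dP/dt = 0: 0.00215H* = 0.463, so H* = 215.
From dN/dt = 0: 1.22(1 - N*/900) = 0.00454·215, giving N* = 900·(1 - 0.801) = 179.
From dH/dt = 0: 0.00154·179 - 0.25 = 0.0069P*, so P* = 0.0253/0.0069 = 3.66.

N* ≈ 179, H* ≈ 215, P* ≈ 3.66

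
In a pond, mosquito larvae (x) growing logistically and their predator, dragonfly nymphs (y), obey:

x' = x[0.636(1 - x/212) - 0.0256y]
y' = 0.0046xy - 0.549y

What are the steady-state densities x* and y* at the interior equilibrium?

From dy/dt = 0 with y > 0: 0.0046x* = 0.549, so x* = 119.
Substitute into dx/dt = 0: 0.636(1 - 119/212) = 0.0256y*.
The bracket is 0.437, giving y* = 0.278/0.0256 = 10.9.

x* ≈ 119, y* ≈ 10.9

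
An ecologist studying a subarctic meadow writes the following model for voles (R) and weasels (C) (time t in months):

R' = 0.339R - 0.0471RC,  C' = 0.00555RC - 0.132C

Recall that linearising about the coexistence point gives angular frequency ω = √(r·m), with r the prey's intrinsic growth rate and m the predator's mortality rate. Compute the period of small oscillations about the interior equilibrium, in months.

Here r = 0.339 and m = 0.132, so r·m = 0.0447.
ω = √0.0447 = 0.212 per month, hence T = 2π/ω ≈ 29.7 months.

T ≈ 29.7 months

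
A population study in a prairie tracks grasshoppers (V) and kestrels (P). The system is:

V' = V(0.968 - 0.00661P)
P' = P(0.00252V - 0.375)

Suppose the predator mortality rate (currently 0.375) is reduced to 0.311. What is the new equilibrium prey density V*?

At the interior fixed point, setting dP/dt = 0 with P > 0 fixes V* = (predator death rate)/(VP coefficient) — independent of the other coefficients.
With the change, V* = 0.311/0.00252 = 123; it falls from 149.

V* ≈ 123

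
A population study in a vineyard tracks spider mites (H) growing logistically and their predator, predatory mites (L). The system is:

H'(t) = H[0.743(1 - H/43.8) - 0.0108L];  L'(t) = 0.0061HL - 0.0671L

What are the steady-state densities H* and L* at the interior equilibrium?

From dL/dt = 0 with L > 0: 0.0061H* = 0.0671, so H* = 11.
Substitute into dH/dt = 0: 0.743(1 - 11/43.8) = 0.0108L*.
The bracket is 0.749, giving L* = 0.556/0.0108 = 51.5.

H* ≈ 11, L* ≈ 51.5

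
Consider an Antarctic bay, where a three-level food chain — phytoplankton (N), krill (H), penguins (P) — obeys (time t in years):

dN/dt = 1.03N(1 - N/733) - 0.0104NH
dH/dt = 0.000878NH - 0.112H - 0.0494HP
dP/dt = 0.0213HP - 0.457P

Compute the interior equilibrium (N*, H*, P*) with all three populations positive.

N* ≈ 574, H* ≈ 21.5, P* ≈ 7.94

From dP/dt = 0: 0.0213H* = 0.457, so H* = 21.5.
From dN/dt = 0: 1.03(1 - N*/733) = 0.0104·21.5, giving N* = 733·(1 - 0.217) = 574.
From dH/dt = 0: 0.000878·574 - 0.112 = 0.0494P*, so P* = 0.392/0.0494 = 7.94.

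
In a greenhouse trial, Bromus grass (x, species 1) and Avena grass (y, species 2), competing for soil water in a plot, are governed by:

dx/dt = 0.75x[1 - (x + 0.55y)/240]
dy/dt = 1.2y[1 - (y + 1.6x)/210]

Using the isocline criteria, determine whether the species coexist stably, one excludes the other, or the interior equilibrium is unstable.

species 1 excludes species 2

Compare the nullcline intercepts: K1/α12 = 240/0.55 = 436 > K2 = 210; K2/α21 = 210/1.6 = 131 < K1 = 240.
Since the inequalities point opposite ways, species 1 can invade but species 2 cannot.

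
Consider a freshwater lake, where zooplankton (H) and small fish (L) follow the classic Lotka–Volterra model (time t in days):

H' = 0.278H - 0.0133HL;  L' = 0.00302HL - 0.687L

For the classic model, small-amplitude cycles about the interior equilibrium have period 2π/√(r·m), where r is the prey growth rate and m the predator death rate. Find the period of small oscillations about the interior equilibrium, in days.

Here r = 0.278 and m = 0.687, so r·m = 0.191.
ω = √0.191 = 0.437 per day, hence T = 2π/ω ≈ 14.4 days.

T ≈ 14.4 days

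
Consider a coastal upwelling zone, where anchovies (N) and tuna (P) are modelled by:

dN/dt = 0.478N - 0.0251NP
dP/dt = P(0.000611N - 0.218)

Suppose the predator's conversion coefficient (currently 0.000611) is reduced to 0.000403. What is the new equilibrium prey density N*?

At the interior fixed point, setting dP/dt = 0 with P > 0 fixes N* = (predator death rate)/(NP coefficient) — independent of the other coefficients.
With the change, N* = 0.218/0.000403 = 541; it rises from 357.

N* ≈ 541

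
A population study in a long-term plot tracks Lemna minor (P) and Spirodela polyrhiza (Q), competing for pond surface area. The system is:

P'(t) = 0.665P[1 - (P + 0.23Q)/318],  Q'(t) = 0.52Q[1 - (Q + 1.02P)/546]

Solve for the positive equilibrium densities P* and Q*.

Setting both brackets to zero gives the nullclines P + 0.23Q = 318 and 1.02P + Q = 546.
Substituting Q = 546 - 1.02P into the first: P(1 - 0.23·1.02) = 318 - 0.23·546.
So P* = 192/0.765 = 251, and then Q* = 546 - 1.02·251 = 290.

P* ≈ 251, Q* ≈ 290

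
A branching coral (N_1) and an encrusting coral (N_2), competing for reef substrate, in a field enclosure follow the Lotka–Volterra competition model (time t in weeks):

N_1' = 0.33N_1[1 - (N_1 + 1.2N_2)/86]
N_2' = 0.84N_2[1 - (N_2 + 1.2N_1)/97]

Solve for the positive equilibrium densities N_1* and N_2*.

N_1* ≈ 69.1, N_2* ≈ 14.1

Setting both brackets to zero gives the nullclines N_1 + 1.2N_2 = 86 and 1.2N_1 + N_2 = 97.
Substituting N_2 = 97 - 1.2N_1 into the first: N_1(1 - 1.2·1.2) = 86 - 1.2·97.
So N_1* = -30.4/-0.44 = 69.1, and then N_2* = 97 - 1.2·69.1 = 14.1.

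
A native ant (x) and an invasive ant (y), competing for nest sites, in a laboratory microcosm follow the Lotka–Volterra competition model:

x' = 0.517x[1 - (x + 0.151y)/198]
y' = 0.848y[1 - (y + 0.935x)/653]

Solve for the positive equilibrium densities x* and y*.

x* ≈ 116, y* ≈ 545

Setting both brackets to zero gives the nullclines x + 0.151y = 198 and 0.935x + y = 653.
Substituting y = 653 - 0.935x into the first: x(1 - 0.151·0.935) = 198 - 0.151·653.
So x* = 99.4/0.859 = 116, and then y* = 653 - 0.935·116 = 545.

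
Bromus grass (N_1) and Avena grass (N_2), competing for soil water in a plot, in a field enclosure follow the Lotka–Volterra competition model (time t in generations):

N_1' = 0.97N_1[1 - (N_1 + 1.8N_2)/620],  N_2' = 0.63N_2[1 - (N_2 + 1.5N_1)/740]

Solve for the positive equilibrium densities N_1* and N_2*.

N_1* ≈ 419, N_2* ≈ 112

Setting both brackets to zero gives the nullclines N_1 + 1.8N_2 = 620 and 1.5N_1 + N_2 = 740.
Substituting N_2 = 740 - 1.5N_1 into the first: N_1(1 - 1.8·1.5) = 620 - 1.8·740.
So N_1* = -712/-1.7 = 419, and then N_2* = 740 - 1.5·419 = 112.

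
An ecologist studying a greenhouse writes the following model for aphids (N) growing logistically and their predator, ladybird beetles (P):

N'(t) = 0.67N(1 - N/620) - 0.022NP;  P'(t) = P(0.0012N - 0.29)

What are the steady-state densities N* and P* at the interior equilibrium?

N* ≈ 242, P* ≈ 18.6

From dP/dt = 0 with P > 0: 0.0012N* = 0.29, so N* = 242.
Substitute into dN/dt = 0: 0.67(1 - 242/620) = 0.022P*.
The bracket is 0.61, giving P* = 0.409/0.022 = 18.6.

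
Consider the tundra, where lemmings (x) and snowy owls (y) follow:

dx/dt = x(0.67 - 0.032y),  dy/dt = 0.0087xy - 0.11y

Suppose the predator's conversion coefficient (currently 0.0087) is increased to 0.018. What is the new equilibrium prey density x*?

x* ≈ 6.11

At the interior fixed point, setting dy/dt = 0 with y > 0 fixes x* = (predator death rate)/(xy coefficient) — independent of the other coefficients.
With the change, x* = 0.11/0.018 = 6.11; it falls from 12.6.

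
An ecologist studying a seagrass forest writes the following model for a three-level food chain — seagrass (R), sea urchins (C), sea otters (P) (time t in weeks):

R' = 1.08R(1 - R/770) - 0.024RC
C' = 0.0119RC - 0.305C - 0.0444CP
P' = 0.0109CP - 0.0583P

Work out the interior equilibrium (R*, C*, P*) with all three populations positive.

R* ≈ 678, C* ≈ 5.35, P* ≈ 175

From dP/dt = 0: 0.0109C* = 0.0583, so C* = 5.35.
From dR/dt = 0: 1.08(1 - R*/770) = 0.024·5.35, giving R* = 770·(1 - 0.119) = 678.
From dC/dt = 0: 0.0119·678 - 0.305 = 0.0444P*, so P* = 7.77/0.0444 = 175.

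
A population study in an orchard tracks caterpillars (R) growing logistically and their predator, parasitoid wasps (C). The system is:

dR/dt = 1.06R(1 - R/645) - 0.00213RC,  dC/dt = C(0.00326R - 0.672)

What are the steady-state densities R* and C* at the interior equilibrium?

R* ≈ 206, C* ≈ 339

From dC/dt = 0 with C > 0: 0.00326R* = 0.672, so R* = 206.
Substitute into dR/dt = 0: 1.06(1 - 206/645) = 0.00213C*.
The bracket is 0.68, giving C* = 0.721/0.00213 = 339.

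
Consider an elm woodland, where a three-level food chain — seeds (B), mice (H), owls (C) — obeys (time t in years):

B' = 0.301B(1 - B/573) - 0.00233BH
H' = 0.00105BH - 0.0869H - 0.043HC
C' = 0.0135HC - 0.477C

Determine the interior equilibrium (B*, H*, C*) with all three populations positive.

B* ≈ 416, H* ≈ 35.3, C* ≈ 8.14

From dC/dt = 0: 0.0135H* = 0.477, so H* = 35.3.
From dB/dt = 0: 0.301(1 - B*/573) = 0.00233·35.3, giving B* = 573·(1 - 0.274) = 416.
From dH/dt = 0: 0.00105·416 - 0.0869 = 0.043C*, so C* = 0.35/0.043 = 8.14.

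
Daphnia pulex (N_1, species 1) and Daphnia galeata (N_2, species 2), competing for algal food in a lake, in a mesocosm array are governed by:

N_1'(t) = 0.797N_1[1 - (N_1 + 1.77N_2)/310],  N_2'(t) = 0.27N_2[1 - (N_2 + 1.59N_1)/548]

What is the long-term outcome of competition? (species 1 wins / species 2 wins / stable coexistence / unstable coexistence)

Compare the nullcline intercepts: K1/α12 = 310/1.77 = 175 < K2 = 548; K2/α21 = 548/1.59 = 345 > K1 = 310.
Since the inequalities point opposite ways, species 2 can invade but species 1 cannot.

species 2 excludes species 1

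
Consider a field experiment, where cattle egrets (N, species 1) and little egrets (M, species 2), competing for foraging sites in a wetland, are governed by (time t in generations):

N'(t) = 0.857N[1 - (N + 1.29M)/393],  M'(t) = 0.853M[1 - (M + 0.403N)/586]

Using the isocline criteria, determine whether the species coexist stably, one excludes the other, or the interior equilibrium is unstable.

Compare the nullcline intercepts: K1/α12 = 393/1.29 = 305 < K2 = 586; K2/α21 = 586/0.403 = 1450 > K1 = 393.
Since the inequalities point opposite ways, species 2 can invade but species 1 cannot.

species 2 excludes species 1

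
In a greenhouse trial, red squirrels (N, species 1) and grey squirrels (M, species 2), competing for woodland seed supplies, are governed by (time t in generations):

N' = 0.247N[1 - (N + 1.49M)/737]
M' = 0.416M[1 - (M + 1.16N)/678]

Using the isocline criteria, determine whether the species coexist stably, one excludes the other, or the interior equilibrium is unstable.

unstable coexistence (outcome depends on initial conditions)

Compare the nullcline intercepts: K1/α12 = 737/1.49 = 495 < K2 = 678; K2/α21 = 678/1.16 = 584 < K1 = 737.
Since both are reversed, neither can invade when rare; the interior point is a saddle.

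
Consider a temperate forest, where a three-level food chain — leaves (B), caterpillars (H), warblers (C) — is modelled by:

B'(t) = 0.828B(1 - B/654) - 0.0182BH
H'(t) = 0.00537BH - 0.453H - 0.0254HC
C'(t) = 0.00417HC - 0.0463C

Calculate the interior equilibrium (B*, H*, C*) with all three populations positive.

B* ≈ 494, H* ≈ 11.1, C* ≈ 86.7

From dC/dt = 0: 0.00417H* = 0.0463, so H* = 11.1.
From dB/dt = 0: 0.828(1 - B*/654) = 0.0182·11.1, giving B* = 654·(1 - 0.244) = 494.
From dH/dt = 0: 0.00537·494 - 0.453 = 0.0254C*, so C* = 2.2/0.0254 = 86.7.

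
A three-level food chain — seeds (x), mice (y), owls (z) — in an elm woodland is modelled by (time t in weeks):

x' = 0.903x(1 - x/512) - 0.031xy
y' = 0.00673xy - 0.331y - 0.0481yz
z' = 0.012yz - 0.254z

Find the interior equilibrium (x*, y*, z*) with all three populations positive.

x* ≈ 140, y* ≈ 21.2, z* ≈ 12.7

From dz/dt = 0: 0.012y* = 0.254, so y* = 21.2.
From dx/dt = 0: 0.903(1 - x*/512) = 0.031·21.2, giving x* = 512·(1 - 0.727) = 140.
From dy/dt = 0: 0.00673·140 - 0.331 = 0.0481z*, so z* = 0.611/0.0481 = 12.7.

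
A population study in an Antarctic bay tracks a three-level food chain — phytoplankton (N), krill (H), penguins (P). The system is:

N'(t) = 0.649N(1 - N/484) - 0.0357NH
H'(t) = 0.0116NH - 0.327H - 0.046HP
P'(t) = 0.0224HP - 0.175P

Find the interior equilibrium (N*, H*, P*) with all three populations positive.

N* ≈ 276, H* ≈ 7.81, P* ≈ 62.5

From dP/dt = 0: 0.0224H* = 0.175, so H* = 7.81.
From dN/dt = 0: 0.649(1 - N*/484) = 0.0357·7.81, giving N* = 484·(1 - 0.43) = 276.
From dH/dt = 0: 0.0116·276 - 0.327 = 0.046P*, so P* = 2.87/0.046 = 62.5.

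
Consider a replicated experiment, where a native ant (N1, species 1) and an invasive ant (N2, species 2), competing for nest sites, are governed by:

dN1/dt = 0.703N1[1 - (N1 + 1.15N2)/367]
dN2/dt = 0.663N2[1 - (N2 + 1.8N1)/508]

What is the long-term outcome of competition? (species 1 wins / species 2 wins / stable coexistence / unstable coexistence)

unstable coexistence (outcome depends on initial conditions)

Compare the nullcline intercepts: K1/α12 = 367/1.15 = 319 < K2 = 508; K2/α21 = 508/1.8 = 282 < K1 = 367.
Since both are reversed, neither can invade when rare; the interior point is a saddle.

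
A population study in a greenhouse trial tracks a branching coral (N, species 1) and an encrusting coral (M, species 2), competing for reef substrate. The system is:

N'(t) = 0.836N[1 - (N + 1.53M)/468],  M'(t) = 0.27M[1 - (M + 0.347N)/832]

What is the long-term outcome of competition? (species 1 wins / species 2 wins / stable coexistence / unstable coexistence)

Compare the nullcline intercepts: K1/α12 = 468/1.53 = 306 < K2 = 832; K2/α21 = 832/0.347 = 2400 > K1 = 468.
Since the inequalities point opposite ways, species 2 can invade but species 1 cannot.

species 2 excludes species 1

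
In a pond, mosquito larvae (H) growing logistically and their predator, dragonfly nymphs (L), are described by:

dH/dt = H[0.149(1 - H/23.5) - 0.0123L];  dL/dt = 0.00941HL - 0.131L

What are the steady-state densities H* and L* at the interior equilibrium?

H* ≈ 13.9, L* ≈ 4.94

From dL/dt = 0 with L > 0: 0.00941H* = 0.131, so H* = 13.9.
Substitute into dH/dt = 0: 0.149(1 - 13.9/23.5) = 0.0123L*.
The bracket is 0.408, giving L* = 0.0607/0.0123 = 4.94.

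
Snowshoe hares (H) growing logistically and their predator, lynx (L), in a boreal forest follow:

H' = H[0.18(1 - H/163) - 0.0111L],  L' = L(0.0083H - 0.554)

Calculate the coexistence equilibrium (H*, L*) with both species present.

H* ≈ 66.7, L* ≈ 9.58

From dL/dt = 0 with L > 0: 0.0083H* = 0.554, so H* = 66.7.
Substitute into dH/dt = 0: 0.18(1 - 66.7/163) = 0.0111L*.
The bracket is 0.591, giving L* = 0.106/0.0111 = 9.58.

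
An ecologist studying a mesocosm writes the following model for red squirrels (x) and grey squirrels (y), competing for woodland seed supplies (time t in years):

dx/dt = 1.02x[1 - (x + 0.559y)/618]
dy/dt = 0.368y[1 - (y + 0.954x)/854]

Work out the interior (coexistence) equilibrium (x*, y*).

x* ≈ 301, y* ≈ 567

Setting both brackets to zero gives the nullclines x + 0.559y = 618 and 0.954x + y = 854.
Substituting y = 854 - 0.954x into the first: x(1 - 0.559·0.954) = 618 - 0.559·854.
So x* = 141/0.467 = 301, and then y* = 854 - 0.954·301 = 567.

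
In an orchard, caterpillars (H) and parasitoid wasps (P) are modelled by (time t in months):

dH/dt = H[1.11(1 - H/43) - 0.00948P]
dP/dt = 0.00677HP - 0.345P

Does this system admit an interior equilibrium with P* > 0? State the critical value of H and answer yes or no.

The predator equation gives dP/dt > 0 only when H > 0.345/0.00677 = 51.
Without the predator, H → K = 43. Since 43 < 51, the predator cannot invade.

Threshold H = 51; K < 51, so no, the predator goes extinct.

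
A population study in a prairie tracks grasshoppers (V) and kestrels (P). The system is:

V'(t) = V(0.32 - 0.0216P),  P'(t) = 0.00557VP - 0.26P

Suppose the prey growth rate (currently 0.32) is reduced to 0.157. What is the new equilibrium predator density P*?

At the interior fixed point, setting dV/dt = 0 with V > 0 fixes P* = (prey growth rate)/(VP coefficient) — independent of the other coefficients.
With the change, P* = 0.157/0.0216 = 7.27; it falls from 14.8.

P* ≈ 7.27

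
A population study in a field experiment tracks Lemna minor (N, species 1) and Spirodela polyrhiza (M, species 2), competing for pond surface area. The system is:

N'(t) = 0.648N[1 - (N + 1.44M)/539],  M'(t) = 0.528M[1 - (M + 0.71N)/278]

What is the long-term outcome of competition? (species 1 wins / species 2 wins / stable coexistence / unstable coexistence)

species 1 excludes species 2

Compare the nullcline intercepts: K1/α12 = 539/1.44 = 374 > K2 = 278; K2/α21 = 278/0.71 = 392 < K1 = 539.
Since the inequalities point opposite ways, species 1 can invade but species 2 cannot.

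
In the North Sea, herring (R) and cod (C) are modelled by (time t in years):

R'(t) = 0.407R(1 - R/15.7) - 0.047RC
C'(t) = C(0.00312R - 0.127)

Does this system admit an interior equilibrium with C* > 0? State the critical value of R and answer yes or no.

Threshold R = 40.7; K < 40.7, so no, the predator goes extinct.

The predator equation gives dC/dt > 0 only when R > 0.127/0.00312 = 40.7.
Without the predator, R → K = 15.7. Since 15.7 < 40.7, the predator cannot invade.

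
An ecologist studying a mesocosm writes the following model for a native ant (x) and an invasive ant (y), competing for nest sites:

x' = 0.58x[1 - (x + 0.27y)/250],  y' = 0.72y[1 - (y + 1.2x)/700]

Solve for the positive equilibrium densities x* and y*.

x* ≈ 90.2, y* ≈ 592

Setting both brackets to zero gives the nullclines x + 0.27y = 250 and 1.2x + y = 700.
Substituting y = 700 - 1.2x into the first: x(1 - 0.27·1.2) = 250 - 0.27·700.
So x* = 61/0.676 = 90.2, and then y* = 700 - 1.2·90.2 = 592.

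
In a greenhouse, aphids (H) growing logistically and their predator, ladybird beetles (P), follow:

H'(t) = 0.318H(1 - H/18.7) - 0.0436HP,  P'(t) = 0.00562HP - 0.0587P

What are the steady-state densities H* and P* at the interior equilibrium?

From dP/dt = 0 with P > 0: 0.00562H* = 0.0587, so H* = 10.4.
Substitute into dH/dt = 0: 0.318(1 - 10.4/18.7) = 0.0436P*.
The bracket is 0.441, giving P* = 0.14/0.0436 = 3.22.

H* ≈ 10.4, P* ≈ 3.22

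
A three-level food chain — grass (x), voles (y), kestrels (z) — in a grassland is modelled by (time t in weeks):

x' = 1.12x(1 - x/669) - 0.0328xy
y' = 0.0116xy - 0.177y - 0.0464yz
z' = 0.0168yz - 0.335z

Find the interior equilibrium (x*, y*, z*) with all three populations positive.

From dz/dt = 0: 0.0168y* = 0.335, so y* = 19.9.
From dx/dt = 0: 1.12(1 - x*/669) = 0.0328·19.9, giving x* = 669·(1 - 0.584) = 278.
From dy/dt = 0: 0.0116·278 - 0.177 = 0.0464z*, so z* = 3.05/0.0464 = 65.8.

x* ≈ 278, y* ≈ 19.9, z* ≈ 65.8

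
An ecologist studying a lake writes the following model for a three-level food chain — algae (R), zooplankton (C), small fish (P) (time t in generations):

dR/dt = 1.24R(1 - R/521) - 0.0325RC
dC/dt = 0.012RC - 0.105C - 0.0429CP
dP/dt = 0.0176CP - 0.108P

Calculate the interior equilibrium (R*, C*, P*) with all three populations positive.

R* ≈ 437, C* ≈ 6.14, P* ≈ 120

From dP/dt = 0: 0.0176C* = 0.108, so C* = 6.14.
From dR/dt = 0: 1.24(1 - R*/521) = 0.0325·6.14, giving R* = 521·(1 - 0.161) = 437.
From dC/dt = 0: 0.012·437 - 0.105 = 0.0429P*, so P* = 5.14/0.0429 = 120.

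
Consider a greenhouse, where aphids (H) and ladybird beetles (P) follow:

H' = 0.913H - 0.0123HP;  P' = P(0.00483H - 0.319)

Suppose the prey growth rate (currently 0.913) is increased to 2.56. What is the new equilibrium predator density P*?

At the interior fixed point, setting dH/dt = 0 with H > 0 fixes P* = (prey growth rate)/(HP coefficient) — independent of the other coefficients.
With the change, P* = 2.56/0.0123 = 208; it rises from 74.2.

P* ≈ 208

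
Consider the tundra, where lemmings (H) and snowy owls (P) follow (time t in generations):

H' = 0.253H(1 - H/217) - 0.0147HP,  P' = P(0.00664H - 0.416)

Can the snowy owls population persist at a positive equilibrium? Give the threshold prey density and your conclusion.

Threshold H = 62.7; K > 62.7, so yes, the predator persists.

The predator equation gives dP/dt > 0 only when H > 0.416/0.00664 = 62.7.
Without the predator, H → K = 217. Since 217 > 62.7, the predator can invade and persist.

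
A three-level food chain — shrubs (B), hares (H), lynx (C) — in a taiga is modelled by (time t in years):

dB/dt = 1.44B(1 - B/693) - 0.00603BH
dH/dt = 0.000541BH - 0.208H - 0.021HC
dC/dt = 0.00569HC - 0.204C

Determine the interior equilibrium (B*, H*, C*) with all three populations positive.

B* ≈ 589, H* ≈ 35.9, C* ≈ 5.27

From dC/dt = 0: 0.00569H* = 0.204, so H* = 35.9.
From dB/dt = 0: 1.44(1 - B*/693) = 0.00603·35.9, giving B* = 693·(1 - 0.15) = 589.
From dH/dt = 0: 0.000541·589 - 0.208 = 0.021C*, so C* = 0.111/0.021 = 5.27.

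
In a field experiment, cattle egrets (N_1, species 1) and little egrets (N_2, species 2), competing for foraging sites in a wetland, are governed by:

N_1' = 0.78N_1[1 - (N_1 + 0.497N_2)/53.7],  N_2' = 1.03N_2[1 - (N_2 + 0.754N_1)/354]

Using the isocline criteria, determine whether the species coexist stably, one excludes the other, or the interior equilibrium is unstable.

species 2 excludes species 1

Compare the nullcline intercepts: K1/α12 = 53.7/0.497 = 108 < K2 = 354; K2/α21 = 354/0.754 = 469 > K1 = 53.7.
Since the inequalities point opposite ways, species 2 can invade but species 1 cannot.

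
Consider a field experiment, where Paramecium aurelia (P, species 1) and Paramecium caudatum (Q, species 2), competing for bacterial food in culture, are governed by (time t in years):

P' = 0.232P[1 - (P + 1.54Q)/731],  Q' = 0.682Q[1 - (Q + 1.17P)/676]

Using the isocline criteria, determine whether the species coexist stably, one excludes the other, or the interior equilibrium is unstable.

unstable coexistence (outcome depends on initial conditions)

Compare the nullcline intercepts: K1/α12 = 731/1.54 = 475 < K2 = 676; K2/α21 = 676/1.17 = 578 < K1 = 731.
Since both are reversed, neither can invade when rare; the interior point is a saddle.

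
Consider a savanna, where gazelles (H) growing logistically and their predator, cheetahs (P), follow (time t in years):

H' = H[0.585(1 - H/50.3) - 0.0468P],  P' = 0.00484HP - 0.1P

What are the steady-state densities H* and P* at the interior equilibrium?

H* ≈ 20.7, P* ≈ 7.37

From dP/dt = 0 with P > 0: 0.00484H* = 0.1, so H* = 20.7.
Substitute into dH/dt = 0: 0.585(1 - 20.7/50.3) = 0.0468P*.
The bracket is 0.589, giving P* = 0.345/0.0468 = 7.37.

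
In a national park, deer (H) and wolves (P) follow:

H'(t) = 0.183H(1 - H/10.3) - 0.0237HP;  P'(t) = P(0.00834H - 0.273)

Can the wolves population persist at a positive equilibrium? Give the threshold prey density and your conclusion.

The predator equation gives dP/dt > 0 only when H > 0.273/0.00834 = 32.7.
Without the predator, H → K = 10.3. Since 10.3 < 32.7, the predator cannot invade.

Threshold H = 32.7; K < 32.7, so no, the predator goes extinct.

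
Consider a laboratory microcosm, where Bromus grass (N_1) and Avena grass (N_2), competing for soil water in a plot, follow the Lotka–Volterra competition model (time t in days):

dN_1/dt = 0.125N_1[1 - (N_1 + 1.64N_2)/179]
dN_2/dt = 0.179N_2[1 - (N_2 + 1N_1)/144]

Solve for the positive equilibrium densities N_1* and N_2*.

N_1* ≈ 89.3, N_2* ≈ 54.7

Setting both brackets to zero gives the nullclines N_1 + 1.64N_2 = 179 and 1N_1 + N_2 = 144.
Substituting N_2 = 144 - 1N_1 into the first: N_1(1 - 1.64·1) = 179 - 1.64·144.
So N_1* = -57.2/-0.64 = 89.3, and then N_2* = 144 - 1·89.3 = 54.7.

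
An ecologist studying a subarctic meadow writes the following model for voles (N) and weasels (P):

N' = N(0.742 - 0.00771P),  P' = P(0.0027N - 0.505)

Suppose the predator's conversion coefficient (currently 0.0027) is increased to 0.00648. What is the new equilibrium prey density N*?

At the interior fixed point, setting dP/dt = 0 with P > 0 fixes N* = (predator death rate)/(NP coefficient) — independent of the other coefficients.
With the change, N* = 0.505/0.00648 = 77.9; it falls from 187.

N* ≈ 77.9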